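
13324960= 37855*352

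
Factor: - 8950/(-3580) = 2^(-1)*5^1 = 5/2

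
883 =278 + 605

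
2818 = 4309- 1491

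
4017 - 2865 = 1152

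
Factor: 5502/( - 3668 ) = -2^( - 1 )*3^1= - 3/2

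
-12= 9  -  21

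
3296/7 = 3296/7 = 470.86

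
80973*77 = 6234921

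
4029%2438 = 1591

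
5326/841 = 5326/841 = 6.33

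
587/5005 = 587/5005= 0.12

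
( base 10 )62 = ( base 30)22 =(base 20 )32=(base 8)76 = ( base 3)2022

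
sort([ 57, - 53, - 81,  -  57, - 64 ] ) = [  -  81, - 64,-57  , - 53 , 57]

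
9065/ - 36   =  -9065/36= - 251.81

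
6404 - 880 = 5524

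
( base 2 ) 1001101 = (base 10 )77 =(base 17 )49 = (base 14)57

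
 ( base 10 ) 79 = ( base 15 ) 54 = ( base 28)2n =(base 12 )67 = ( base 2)1001111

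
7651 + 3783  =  11434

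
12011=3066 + 8945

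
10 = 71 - 61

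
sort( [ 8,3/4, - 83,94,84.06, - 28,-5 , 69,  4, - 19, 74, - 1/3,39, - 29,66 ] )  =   [-83, - 29, - 28 , - 19, - 5, - 1/3,  3/4, 4,8,39,66,69,74,84.06,94] 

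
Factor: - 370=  - 2^1*5^1*37^1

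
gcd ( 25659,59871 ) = 8553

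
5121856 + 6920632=12042488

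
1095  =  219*5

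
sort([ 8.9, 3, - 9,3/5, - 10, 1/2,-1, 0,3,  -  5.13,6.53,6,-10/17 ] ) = [ -10, - 9, - 5.13, - 1, - 10/17,0,  1/2, 3/5,3, 3,6,6.53,8.9 ] 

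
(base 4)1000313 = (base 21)98e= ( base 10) 4151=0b1000000110111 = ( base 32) 41N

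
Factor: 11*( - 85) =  - 935 = - 5^1* 11^1 * 17^1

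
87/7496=87/7496= 0.01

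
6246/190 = 3123/95 = 32.87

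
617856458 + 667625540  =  1285481998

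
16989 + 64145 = 81134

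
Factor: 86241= 3^1*17^1*19^1*89^1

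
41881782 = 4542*9221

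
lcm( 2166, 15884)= 47652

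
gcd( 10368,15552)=5184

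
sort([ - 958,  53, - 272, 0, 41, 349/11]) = [ - 958, -272, 0,349/11,41, 53] 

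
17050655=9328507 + 7722148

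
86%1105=86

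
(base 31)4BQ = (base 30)4kb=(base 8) 10163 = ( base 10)4211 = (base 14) 176B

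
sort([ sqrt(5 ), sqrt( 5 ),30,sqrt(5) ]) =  [ sqrt (5 ),sqrt( 5),sqrt(5), 30 ] 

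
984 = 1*984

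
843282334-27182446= 816099888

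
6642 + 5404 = 12046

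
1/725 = 1/725 = 0.00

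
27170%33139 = 27170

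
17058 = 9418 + 7640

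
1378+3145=4523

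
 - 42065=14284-56349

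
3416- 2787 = 629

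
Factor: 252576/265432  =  2^2*3^2*877^1 * 33179^( - 1)  =  31572/33179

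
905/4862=905/4862  =  0.19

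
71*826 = 58646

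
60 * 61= 3660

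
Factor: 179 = 179^1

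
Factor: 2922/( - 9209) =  - 2^1*3^1*487^1*9209^ ( - 1 ) 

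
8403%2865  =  2673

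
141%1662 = 141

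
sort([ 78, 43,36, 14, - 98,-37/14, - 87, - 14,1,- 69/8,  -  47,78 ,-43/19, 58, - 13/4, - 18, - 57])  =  [-98, - 87, -57,  -  47, - 18,-14,  -  69/8, - 13/4,  -  37/14,-43/19, 1,  14, 36,43, 58, 78, 78 ]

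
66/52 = 1 + 7/26 =1.27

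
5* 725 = 3625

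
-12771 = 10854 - 23625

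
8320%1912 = 672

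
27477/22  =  1248 + 21/22 = 1248.95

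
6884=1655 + 5229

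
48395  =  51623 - 3228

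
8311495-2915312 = 5396183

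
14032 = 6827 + 7205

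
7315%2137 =904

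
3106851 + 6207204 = 9314055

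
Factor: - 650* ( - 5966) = 3877900 = 2^2*5^2*13^1 * 19^1*157^1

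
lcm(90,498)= 7470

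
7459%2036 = 1351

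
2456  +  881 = 3337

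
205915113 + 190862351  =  396777464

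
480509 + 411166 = 891675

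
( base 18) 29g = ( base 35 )nl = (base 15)3a1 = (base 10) 826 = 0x33a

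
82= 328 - 246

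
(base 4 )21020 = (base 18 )1E8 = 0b1001001000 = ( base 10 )584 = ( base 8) 1110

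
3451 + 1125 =4576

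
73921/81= 912+ 49/81=912.60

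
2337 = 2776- 439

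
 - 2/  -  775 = 2/775= 0.00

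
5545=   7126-1581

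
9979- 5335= 4644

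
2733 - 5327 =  - 2594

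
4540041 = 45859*99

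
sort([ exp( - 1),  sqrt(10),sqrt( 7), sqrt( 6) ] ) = [exp(  -  1 ), sqrt(6 ), sqrt(7),sqrt( 10 )]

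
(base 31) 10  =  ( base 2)11111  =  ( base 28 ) 13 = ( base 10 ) 31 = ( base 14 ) 23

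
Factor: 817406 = 2^1*408703^1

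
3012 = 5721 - 2709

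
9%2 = 1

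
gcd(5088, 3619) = 1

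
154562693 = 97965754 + 56596939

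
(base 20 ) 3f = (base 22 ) 39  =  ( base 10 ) 75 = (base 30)2F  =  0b1001011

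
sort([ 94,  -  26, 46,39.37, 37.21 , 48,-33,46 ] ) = [-33,-26,37.21, 39.37,46,46,  48,94] 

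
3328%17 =13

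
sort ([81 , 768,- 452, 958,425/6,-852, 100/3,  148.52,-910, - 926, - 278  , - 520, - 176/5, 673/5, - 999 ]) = [ - 999 , - 926,  -  910,-852 ,- 520,-452,-278, - 176/5,100/3, 425/6,  81, 673/5, 148.52,768,958]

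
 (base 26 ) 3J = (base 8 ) 141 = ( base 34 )2t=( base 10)97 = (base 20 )4H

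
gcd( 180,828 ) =36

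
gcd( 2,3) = 1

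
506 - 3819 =- 3313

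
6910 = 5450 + 1460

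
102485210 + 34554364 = 137039574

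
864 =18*48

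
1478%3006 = 1478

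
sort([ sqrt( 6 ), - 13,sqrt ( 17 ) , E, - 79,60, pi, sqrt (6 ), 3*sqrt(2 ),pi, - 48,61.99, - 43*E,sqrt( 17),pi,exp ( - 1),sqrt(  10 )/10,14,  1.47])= [ - 43*E, -79 , - 48, - 13,sqrt(10 )/10,exp( -1 ),1.47, sqrt ( 6 ), sqrt(6), E , pi,pi,pi,sqrt(17),sqrt(17 ), 3*sqrt(2 ),14, 60,61.99] 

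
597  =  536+61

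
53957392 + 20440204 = 74397596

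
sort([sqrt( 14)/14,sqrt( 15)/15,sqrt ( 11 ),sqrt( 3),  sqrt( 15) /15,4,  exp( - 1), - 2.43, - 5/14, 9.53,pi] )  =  [ - 2.43, - 5/14,sqrt(15)/15,sqrt(15)/15,sqrt ( 14 ) /14,exp ( - 1), sqrt( 3 ),pi,sqrt (11),4, 9.53] 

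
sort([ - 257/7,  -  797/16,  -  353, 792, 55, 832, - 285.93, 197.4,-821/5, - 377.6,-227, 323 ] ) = [ - 377.6,-353, - 285.93 , - 227 , - 821/5, - 797/16,-257/7, 55,197.4,  323 , 792, 832 ] 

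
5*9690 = 48450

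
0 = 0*738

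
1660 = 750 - - 910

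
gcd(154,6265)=7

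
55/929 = 55/929=0.06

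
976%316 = 28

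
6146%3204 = 2942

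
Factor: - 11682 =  - 2^1*3^2*11^1*59^1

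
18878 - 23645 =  - 4767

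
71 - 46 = 25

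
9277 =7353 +1924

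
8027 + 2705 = 10732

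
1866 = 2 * 933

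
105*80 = 8400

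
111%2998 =111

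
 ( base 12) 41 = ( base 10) 49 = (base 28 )1L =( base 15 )34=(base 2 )110001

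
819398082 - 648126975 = 171271107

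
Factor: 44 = 2^2* 11^1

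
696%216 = 48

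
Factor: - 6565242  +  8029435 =17^1*43^1*2003^1 = 1464193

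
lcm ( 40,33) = 1320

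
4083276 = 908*4497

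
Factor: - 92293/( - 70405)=5^( - 1)*17^1*61^1*89^1*14081^( -1)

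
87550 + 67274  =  154824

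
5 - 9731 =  - 9726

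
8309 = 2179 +6130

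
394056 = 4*98514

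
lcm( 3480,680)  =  59160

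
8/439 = 8/439 = 0.02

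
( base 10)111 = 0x6f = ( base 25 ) 4B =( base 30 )3L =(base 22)51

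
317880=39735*8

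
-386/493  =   - 1+107/493 = -0.78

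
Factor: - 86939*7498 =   -  2^1*23^1*163^1*86939^1=- 651868622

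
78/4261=78/4261  =  0.02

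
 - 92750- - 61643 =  - 31107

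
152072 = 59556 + 92516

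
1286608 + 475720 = 1762328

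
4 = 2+2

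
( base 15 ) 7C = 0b1110101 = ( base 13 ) 90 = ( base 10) 117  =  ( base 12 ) 99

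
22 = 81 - 59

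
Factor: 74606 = 2^1*7^1*73^2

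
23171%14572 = 8599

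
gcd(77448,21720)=24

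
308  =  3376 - 3068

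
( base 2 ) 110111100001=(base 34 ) 32H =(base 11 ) 2740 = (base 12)2081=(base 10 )3553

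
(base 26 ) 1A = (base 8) 44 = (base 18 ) 20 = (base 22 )1E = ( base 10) 36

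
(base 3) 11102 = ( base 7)230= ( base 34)3h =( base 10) 119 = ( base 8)167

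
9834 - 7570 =2264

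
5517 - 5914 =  - 397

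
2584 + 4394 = 6978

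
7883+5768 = 13651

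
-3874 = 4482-8356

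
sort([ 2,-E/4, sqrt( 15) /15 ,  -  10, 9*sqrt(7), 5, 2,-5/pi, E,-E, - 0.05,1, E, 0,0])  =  [  -  10, - E, - 5/pi, - E/4,-0.05,0, 0, sqrt (15)/15,  1  ,  2,2, E, E,5 , 9*sqrt( 7)]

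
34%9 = 7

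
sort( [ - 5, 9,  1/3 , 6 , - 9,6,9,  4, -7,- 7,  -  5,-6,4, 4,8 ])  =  [-9,-7, - 7,  -  6,-5,-5,  1/3,4,4 , 4, 6, 6,  8,9, 9]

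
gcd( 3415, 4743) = 1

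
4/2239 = 4/2239 = 0.00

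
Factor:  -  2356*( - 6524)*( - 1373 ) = -21103756912  =  - 2^4 * 7^1*19^1*31^1*233^1 * 1373^1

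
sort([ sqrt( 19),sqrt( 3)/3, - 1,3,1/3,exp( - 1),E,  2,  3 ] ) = [ - 1,1/3,exp( - 1 ), sqrt (3)/3, 2,  E,3 , 3, sqrt (19)]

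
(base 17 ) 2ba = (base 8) 1407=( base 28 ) rj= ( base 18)271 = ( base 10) 775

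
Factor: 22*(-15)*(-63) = 2^1*3^3*5^1*7^1*11^1  =  20790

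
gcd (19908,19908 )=19908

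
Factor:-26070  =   - 2^1*3^1*5^1 * 11^1 * 79^1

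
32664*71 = 2319144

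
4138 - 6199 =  - 2061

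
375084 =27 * 13892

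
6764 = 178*38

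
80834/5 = 80834/5 = 16166.80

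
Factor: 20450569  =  20450569^1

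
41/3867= 41/3867  =  0.01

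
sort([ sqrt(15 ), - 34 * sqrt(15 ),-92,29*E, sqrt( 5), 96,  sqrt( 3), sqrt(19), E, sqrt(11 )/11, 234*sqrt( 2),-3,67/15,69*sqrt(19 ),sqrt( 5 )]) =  [- 34*sqrt( 15),-92, - 3 , sqrt(11)/11, sqrt ( 3), sqrt(5),sqrt( 5), E,sqrt( 15),sqrt(19),67/15, 29*E,96, 69*sqrt(19 ), 234*sqrt( 2) ] 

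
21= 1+20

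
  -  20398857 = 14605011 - 35003868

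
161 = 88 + 73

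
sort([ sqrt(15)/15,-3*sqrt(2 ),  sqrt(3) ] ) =[-3*sqrt( 2) , sqrt( 15 )/15 , sqrt( 3)] 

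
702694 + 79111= 781805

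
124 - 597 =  - 473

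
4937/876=4937/876 = 5.64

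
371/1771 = 53/253 = 0.21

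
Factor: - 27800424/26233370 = -2^2*3^2* 5^( - 1)*37^( - 1)*70901^( - 1)*386117^1 = - 13900212/13116685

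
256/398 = 128/199 = 0.64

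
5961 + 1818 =7779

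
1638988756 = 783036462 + 855952294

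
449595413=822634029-373038616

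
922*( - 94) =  - 86668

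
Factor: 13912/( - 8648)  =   - 37/23 = - 23^( - 1 )*37^1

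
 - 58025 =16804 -74829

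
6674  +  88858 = 95532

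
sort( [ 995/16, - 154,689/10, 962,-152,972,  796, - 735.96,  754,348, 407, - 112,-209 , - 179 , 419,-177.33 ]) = [ - 735.96, - 209, - 179, - 177.33,-154, - 152, - 112,995/16,689/10,348,  407, 419,754,796, 962  ,  972]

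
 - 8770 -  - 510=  - 8260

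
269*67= 18023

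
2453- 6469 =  - 4016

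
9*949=8541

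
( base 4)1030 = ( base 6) 204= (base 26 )2O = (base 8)114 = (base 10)76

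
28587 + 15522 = 44109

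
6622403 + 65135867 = 71758270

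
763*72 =54936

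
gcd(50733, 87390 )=9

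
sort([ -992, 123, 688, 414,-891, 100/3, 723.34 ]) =[-992,  -  891, 100/3, 123,414, 688,723.34 ]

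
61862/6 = 10310 +1/3 = 10310.33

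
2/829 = 2/829 = 0.00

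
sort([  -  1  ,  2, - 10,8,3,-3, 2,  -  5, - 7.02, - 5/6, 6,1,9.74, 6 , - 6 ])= [ - 10,  -  7.02,  -  6, - 5 ,- 3 , -1,- 5/6,1 , 2,2, 3,6,6, 8, 9.74]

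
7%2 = 1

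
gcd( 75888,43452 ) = 612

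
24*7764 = 186336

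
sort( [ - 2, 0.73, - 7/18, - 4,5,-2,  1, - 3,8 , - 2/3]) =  [ - 4, - 3,-2, - 2,-2/3, - 7/18,0.73, 1, 5,8] 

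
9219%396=111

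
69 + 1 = 70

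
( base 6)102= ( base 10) 38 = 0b100110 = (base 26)1c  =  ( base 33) 15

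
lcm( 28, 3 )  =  84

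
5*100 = 500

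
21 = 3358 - 3337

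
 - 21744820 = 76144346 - 97889166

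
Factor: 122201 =122201^1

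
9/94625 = 9/94625 = 0.00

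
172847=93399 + 79448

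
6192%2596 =1000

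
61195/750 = 81 + 89/150= 81.59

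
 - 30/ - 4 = 15/2 = 7.50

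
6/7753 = 6/7753 = 0.00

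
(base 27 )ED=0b110000111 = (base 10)391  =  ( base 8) 607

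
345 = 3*115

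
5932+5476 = 11408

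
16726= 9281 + 7445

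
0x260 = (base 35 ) hd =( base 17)21d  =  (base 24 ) 118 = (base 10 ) 608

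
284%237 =47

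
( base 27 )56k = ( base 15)1202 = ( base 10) 3827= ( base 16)ef3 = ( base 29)4FS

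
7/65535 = 7/65535 = 0.00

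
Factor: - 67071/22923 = -3^( - 3) * 79^1= -79/27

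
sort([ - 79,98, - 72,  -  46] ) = [ - 79, - 72, - 46,98] 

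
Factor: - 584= - 2^3 * 73^1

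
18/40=9/20 = 0.45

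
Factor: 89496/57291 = 264/169 = 2^3*3^1*11^1*13^( - 2) 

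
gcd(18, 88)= 2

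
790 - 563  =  227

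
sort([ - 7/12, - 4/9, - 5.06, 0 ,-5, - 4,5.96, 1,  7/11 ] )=[ - 5.06, - 5, - 4, - 7/12, - 4/9, 0, 7/11, 1, 5.96 ] 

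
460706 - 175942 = 284764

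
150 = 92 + 58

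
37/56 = 37/56 = 0.66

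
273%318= 273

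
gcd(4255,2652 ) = 1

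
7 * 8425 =58975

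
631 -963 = - 332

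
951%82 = 49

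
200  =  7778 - 7578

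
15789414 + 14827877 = 30617291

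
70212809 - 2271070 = 67941739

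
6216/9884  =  222/353 = 0.63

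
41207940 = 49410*834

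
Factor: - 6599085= - 3^1*5^1*173^1*2543^1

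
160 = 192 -32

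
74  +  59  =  133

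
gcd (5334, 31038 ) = 42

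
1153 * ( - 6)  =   - 6918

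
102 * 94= 9588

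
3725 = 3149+576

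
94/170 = 47/85 = 0.55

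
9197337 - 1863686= 7333651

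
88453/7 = 12636 + 1/7 = 12636.14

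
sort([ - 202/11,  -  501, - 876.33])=[-876.33, - 501, - 202/11 ] 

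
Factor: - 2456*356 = - 2^5*89^1*307^1 = - 874336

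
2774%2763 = 11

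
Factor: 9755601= 3^1*1171^1*2777^1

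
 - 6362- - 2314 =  - 4048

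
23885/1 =23885 = 23885.00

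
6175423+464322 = 6639745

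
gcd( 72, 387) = 9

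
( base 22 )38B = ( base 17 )5b7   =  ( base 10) 1639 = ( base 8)3147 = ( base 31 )1LR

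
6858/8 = 857 + 1/4= 857.25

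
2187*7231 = 15814197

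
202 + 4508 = 4710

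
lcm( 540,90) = 540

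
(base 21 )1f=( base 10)36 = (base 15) 26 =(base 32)14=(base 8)44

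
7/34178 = 7/34178= 0.00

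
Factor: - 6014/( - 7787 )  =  2^1 *13^( - 1) * 31^1* 97^1*599^( - 1) 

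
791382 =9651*82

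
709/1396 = 709/1396 = 0.51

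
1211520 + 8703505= 9915025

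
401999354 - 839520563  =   - 437521209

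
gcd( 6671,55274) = 953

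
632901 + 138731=771632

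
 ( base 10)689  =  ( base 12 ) 495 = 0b1010110001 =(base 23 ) 16M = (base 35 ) JO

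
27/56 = 27/56 = 0.48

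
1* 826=826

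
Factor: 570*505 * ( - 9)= - 2^1 * 3^3*5^2*19^1*101^1 = -2590650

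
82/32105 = 82/32105 = 0.00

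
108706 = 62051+46655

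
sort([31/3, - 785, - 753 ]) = [ - 785, -753, 31/3]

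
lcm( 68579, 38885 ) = 3771845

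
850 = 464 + 386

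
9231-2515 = 6716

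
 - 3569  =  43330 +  - 46899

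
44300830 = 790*56077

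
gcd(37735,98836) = 1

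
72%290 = 72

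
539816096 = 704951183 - 165135087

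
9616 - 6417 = 3199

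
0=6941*0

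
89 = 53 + 36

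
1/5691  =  1/5691=0.00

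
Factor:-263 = -263^1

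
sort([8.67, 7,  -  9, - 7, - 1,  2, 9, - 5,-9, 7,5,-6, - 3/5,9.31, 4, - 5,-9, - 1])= [ - 9,- 9, - 9, - 7, - 6, - 5,-5, - 1  , - 1, - 3/5,2,4,5,7 , 7,8.67,9, 9.31 ] 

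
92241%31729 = 28783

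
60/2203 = 60/2203 = 0.03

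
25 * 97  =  2425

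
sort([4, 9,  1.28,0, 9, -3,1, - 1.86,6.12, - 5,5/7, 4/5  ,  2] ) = [-5, - 3, - 1.86,0,  5/7,4/5,1, 1.28, 2,4,6.12,9,9]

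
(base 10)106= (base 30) 3g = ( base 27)3P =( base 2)1101010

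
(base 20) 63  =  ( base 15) 83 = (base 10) 123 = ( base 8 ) 173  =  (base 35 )3i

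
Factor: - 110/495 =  - 2^1*3^(-2 ) =-2/9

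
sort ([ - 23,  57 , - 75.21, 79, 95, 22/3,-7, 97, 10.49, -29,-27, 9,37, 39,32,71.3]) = [ - 75.21, - 29,  -  27, -23, - 7,22/3,9,  10.49, 32, 37, 39, 57, 71.3, 79,  95, 97 ] 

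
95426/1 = 95426= 95426.00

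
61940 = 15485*4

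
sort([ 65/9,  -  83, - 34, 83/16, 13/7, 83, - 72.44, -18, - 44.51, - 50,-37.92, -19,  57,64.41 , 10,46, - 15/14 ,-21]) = [-83,  -  72.44, - 50, - 44.51, - 37.92,-34, - 21, - 19, - 18, - 15/14,13/7,83/16,  65/9,10,46,57,64.41,83 ] 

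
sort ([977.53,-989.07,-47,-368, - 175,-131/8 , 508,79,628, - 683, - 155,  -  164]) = [ - 989.07 ,-683,- 368,-175, - 164, - 155 ,-47,-131/8, 79, 508, 628, 977.53 ] 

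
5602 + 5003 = 10605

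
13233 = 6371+6862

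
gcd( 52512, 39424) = 32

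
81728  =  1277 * 64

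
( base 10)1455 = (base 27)1QO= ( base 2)10110101111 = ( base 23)2H6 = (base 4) 112233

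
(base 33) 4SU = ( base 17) 1166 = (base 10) 5310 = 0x14be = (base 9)7250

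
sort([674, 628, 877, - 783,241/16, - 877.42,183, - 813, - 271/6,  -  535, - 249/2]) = [ - 877.42, - 813, - 783, - 535, - 249/2,-271/6 , 241/16,183, 628, 674,877]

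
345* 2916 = 1006020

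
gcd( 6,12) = 6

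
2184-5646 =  - 3462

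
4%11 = 4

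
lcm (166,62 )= 5146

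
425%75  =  50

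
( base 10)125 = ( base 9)148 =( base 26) 4L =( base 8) 175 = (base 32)3t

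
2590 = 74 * 35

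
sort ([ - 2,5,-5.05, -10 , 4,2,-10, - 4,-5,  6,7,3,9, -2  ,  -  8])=[ - 10,  -  10,-8,-5.05,- 5, - 4, -2 ,-2,  2,3,4,5, 6, 7 , 9 ] 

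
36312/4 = 9078 = 9078.00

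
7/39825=7/39825 = 0.00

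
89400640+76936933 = 166337573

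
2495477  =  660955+1834522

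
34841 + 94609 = 129450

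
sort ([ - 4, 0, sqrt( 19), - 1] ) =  [  -  4 , - 1  ,  0,sqrt(19 )]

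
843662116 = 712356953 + 131305163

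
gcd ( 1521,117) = 117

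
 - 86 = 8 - 94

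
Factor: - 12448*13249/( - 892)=41230888/223 = 2^3* 223^( - 1)*389^1 * 13249^1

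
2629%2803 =2629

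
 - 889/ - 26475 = 889/26475 = 0.03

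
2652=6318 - 3666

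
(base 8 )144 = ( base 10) 100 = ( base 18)5a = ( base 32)34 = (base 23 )48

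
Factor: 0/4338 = 0^1 = 0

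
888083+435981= 1324064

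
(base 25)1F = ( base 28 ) 1c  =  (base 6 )104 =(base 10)40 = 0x28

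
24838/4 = 6209 + 1/2 = 6209.50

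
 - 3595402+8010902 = 4415500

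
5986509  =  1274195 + 4712314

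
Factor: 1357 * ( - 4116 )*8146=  - 2^3*3^1 * 7^3*23^1*59^1*4073^1 = - 45498766152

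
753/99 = 251/33= 7.61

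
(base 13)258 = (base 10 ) 411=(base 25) gb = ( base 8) 633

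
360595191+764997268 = 1125592459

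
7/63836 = 7/63836 = 0.00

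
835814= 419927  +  415887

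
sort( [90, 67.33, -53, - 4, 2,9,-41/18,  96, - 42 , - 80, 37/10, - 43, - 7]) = [ - 80, - 53 , - 43, - 42, - 7, - 4, - 41/18, 2, 37/10, 9,67.33, 90 , 96]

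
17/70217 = 17/70217  =  0.00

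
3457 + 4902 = 8359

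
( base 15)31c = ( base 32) LU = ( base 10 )702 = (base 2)1010111110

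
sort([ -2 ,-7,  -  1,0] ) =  [ - 7, - 2,-1, 0 ]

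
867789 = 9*96421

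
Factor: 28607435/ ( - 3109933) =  - 5^1 * 439^1* 673^( - 1) * 4621^(-1) * 13033^1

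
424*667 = 282808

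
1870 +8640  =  10510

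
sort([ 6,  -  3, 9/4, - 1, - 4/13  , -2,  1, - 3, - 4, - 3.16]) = [ - 4, - 3.16,-3  , - 3 , - 2,  -  1, - 4/13, 1, 9/4,6 ]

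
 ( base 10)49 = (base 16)31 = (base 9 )54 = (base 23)23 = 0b110001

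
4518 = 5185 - 667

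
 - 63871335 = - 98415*649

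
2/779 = 2/779 =0.00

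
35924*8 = 287392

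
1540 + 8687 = 10227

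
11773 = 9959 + 1814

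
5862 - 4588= 1274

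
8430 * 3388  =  28560840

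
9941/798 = 9941/798 = 12.46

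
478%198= 82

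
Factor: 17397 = 3^2*1933^1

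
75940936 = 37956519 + 37984417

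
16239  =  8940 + 7299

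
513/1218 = 171/406= 0.42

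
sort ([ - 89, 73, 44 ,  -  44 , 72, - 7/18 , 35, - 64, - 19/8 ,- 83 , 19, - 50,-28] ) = [ - 89, - 83, - 64, - 50,-44,-28, - 19/8,  -  7/18, 19, 35, 44, 72,73 ] 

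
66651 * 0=0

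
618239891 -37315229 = 580924662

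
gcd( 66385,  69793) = 71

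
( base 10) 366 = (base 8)556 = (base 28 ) d2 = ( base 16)16e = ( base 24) F6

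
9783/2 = 9783/2 = 4891.50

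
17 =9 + 8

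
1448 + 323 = 1771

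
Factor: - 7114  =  -2^1*3557^1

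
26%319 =26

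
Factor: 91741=13^1 * 7057^1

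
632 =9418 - 8786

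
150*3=450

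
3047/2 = 1523  +  1/2 = 1523.50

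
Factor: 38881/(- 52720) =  - 2^( - 4)*5^(-1 ) * 59^1 = - 59/80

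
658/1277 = 658/1277 = 0.52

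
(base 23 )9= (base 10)9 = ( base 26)9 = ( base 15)9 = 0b1001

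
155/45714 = 155/45714 = 0.00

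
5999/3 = 1999 + 2/3 = 1999.67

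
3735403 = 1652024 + 2083379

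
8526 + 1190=9716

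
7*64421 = 450947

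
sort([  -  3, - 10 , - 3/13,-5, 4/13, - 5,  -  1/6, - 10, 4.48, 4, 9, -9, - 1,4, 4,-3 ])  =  [-10, - 10, - 9,-5, - 5 ,-3 , - 3,-1,  -  3/13 ,  -  1/6, 4/13, 4,  4, 4, 4.48,9]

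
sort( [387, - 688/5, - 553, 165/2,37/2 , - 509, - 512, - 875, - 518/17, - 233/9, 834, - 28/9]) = [ - 875,-553  ,-512, - 509,-688/5, - 518/17 ,-233/9, - 28/9, 37/2,165/2, 387, 834]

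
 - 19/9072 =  - 1+9053/9072 = - 0.00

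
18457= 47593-29136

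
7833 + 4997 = 12830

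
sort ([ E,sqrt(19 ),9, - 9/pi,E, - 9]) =[-9  , - 9/pi  ,  E,E,sqrt(19 ),  9 ] 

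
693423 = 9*77047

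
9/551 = 9/551 = 0.02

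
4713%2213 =287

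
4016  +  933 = 4949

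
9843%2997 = 852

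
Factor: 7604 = 2^2*1901^1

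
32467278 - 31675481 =791797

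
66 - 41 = 25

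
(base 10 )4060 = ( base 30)4FA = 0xFDC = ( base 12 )2424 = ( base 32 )3us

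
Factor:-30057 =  -3^1*43^1*233^1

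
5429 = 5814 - 385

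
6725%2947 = 831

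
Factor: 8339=31^1*269^1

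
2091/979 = 2091/979 = 2.14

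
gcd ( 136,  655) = 1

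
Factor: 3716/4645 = 4/5 = 2^2*5^( - 1)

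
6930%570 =90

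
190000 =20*9500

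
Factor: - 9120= -2^5 * 3^1*5^1 * 19^1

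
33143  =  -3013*( - 11)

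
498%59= 26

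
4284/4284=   1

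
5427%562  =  369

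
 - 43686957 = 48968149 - 92655106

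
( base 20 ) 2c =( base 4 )310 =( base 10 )52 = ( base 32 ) 1K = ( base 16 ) 34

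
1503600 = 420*3580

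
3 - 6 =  - 3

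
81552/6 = 13592 = 13592.00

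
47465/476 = 47465/476 = 99.72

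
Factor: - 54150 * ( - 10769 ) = 2^1*3^1* 5^2*11^2*19^2 * 89^1= 583141350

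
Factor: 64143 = 3^2*7127^1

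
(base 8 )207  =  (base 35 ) 3u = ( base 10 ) 135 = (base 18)79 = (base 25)5a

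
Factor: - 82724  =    -  2^2*20681^1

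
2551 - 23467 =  - 20916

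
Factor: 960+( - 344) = 616 = 2^3*7^1  *  11^1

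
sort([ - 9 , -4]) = [ - 9, - 4]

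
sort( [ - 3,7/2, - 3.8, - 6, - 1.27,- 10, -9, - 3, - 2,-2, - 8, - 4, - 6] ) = [ -10, - 9,-8,-6, -6,-4, - 3.8,-3 ,-3,-2,  -  2, - 1.27, 7/2 ]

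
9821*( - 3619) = -35542199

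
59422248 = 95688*621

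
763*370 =282310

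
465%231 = 3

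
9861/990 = 9 + 317/330 = 9.96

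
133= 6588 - 6455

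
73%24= 1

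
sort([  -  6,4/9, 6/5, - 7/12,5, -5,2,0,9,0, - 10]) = [-10, - 6, - 5 ,-7/12, 0, 0, 4/9, 6/5,2,5,9]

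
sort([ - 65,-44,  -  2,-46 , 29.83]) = [-65,-46, - 44,-2,29.83]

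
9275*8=74200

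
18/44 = 9/22 =0.41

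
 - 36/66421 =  - 36/66421=- 0.00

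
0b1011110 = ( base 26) 3g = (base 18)54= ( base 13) 73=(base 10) 94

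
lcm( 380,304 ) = 1520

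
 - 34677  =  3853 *(  -  9) 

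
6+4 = 10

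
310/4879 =310/4879 = 0.06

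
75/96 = 25/32 = 0.78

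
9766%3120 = 406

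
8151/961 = 8 + 463/961 = 8.48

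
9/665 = 9/665 =0.01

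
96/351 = 32/117 = 0.27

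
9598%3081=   355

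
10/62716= 5/31358= 0.00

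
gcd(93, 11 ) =1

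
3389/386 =8  +  301/386 = 8.78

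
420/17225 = 84/3445 = 0.02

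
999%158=51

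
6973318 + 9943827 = 16917145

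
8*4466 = 35728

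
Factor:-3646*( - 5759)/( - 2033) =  - 2^1*13^1*19^( - 1 )*107^(- 1 )*443^1*1823^1  =  - 20997314/2033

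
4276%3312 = 964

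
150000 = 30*5000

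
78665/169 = 78665/169= 465.47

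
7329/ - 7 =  - 1047 + 0/1  =  -1047.00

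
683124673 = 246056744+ 437067929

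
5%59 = 5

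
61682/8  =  30841/4=7710.25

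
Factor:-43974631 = -17^1*71^1*36433^1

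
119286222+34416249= 153702471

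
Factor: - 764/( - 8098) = 2^1*191^1  *4049^( - 1 ) = 382/4049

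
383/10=383/10 = 38.30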